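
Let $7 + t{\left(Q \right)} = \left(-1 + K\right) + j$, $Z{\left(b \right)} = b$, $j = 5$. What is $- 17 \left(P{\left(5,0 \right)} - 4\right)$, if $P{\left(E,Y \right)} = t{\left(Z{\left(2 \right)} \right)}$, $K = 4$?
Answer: $51$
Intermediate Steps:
$t{\left(Q \right)} = 1$ ($t{\left(Q \right)} = -7 + \left(\left(-1 + 4\right) + 5\right) = -7 + \left(3 + 5\right) = -7 + 8 = 1$)
$P{\left(E,Y \right)} = 1$
$- 17 \left(P{\left(5,0 \right)} - 4\right) = - 17 \left(1 - 4\right) = \left(-17\right) \left(-3\right) = 51$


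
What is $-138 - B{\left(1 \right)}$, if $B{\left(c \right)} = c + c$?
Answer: $-140$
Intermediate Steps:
$B{\left(c \right)} = 2 c$
$-138 - B{\left(1 \right)} = -138 - 2 \cdot 1 = -138 - 2 = -140$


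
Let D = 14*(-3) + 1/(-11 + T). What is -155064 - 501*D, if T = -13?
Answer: -1072009/8 ≈ -1.3400e+5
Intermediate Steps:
D = -1009/24 (D = 14*(-3) + 1/(-11 - 13) = -42 + 1/(-24) = -42 - 1/24 = -1009/24 ≈ -42.042)
-155064 - 501*D = -155064 - 501*(-1009)/24 = -155064 - 1*(-168503/8) = -155064 + 168503/8 = -1072009/8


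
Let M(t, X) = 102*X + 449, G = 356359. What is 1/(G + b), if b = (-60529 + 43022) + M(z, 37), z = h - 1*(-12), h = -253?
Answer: 1/343075 ≈ 2.9148e-6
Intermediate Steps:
z = -241 (z = -253 - 1*(-12) = -253 + 12 = -241)
M(t, X) = 449 + 102*X
b = -13284 (b = (-60529 + 43022) + (449 + 102*37) = -17507 + (449 + 3774) = -17507 + 4223 = -13284)
1/(G + b) = 1/(356359 - 13284) = 1/343075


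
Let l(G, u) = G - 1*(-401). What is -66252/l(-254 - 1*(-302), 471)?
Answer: -66252/449 ≈ -147.55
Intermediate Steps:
l(G, u) = 401 + G (l(G, u) = G + 401 = 401 + G)
-66252/l(-254 - 1*(-302), 471) = -66252/(401 + (-254 - 1*(-302))) = -66252/(401 + (-254 + 302)) = -66252/(401 + 48) = -66252/449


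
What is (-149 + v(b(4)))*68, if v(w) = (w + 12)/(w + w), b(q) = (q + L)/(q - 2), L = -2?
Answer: -9690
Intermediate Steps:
b(q) = 1 (b(q) = (q - 2)/(q - 2) = (-2 + q)/(-2 + q) = 1)
v(w) = (12 + w)/(2*w) (v(w) = (12 + w)/((2*w)) = (12 + w)*(1/(2*w)) = (12 + w)/(2*w))
(-149 + v(b(4)))*68 = (-149 + (½)*(12 + 1)/1)*68 = (-149 + (½)*1*13)*68 = (-149 + 13/2)*68 = -285/2*68 = -9690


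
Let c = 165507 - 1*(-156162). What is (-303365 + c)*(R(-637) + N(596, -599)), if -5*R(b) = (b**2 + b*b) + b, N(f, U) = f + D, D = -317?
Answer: -14817197824/5 ≈ -2.9634e+9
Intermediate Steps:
N(f, U) = -317 + f (N(f, U) = f - 317 = -317 + f)
c = 321669 (c = 165507 + 156162 = 321669)
R(b) = -2*b**2/5 - b/5 (R(b) = -((b**2 + b*b) + b)/5 = -((b**2 + b**2) + b)/5 = -(2*b**2 + b)/5 = -(b + 2*b**2)/5 = -2*b**2/5 - b/5)
(-303365 + c)*(R(-637) + N(596, -599)) = (-303365 + 321669)*(-1/5*(-637)*(1 + 2*(-637)) + (-317 + 596)) = 18304*(-1/5*(-637)*(1 - 1274) + 279) = 18304*(-1/5*(-637)*(-1273) + 279) = 18304*(-810901/5 + 279) = 18304*(-809506/5) = -14817197824/5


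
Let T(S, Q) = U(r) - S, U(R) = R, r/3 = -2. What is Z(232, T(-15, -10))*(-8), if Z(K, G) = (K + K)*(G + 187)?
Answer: -727552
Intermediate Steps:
r = -6 (r = 3*(-2) = -6)
T(S, Q) = -6 - S
Z(K, G) = 2*K*(187 + G) (Z(K, G) = (2*K)*(187 + G) = 2*K*(187 + G))
Z(232, T(-15, -10))*(-8) = (2*232*(187 + (-6 - 1*(-15))))*(-8) = (2*232*(187 + (-6 + 15)))*(-8) = (2*232*(187 + 9))*(-8) = (2*232*196)*(-8) = 90944*(-8) = -727552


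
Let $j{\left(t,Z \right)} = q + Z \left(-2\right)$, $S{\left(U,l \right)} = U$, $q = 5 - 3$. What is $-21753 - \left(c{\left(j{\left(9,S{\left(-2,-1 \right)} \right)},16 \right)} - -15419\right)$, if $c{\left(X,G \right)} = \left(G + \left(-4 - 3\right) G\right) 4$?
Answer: $-36788$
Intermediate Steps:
$q = 2$ ($q = 5 - 3 = 2$)
$j{\left(t,Z \right)} = 2 - 2 Z$ ($j{\left(t,Z \right)} = 2 + Z \left(-2\right) = 2 - 2 Z$)
$c{\left(X,G \right)} = - 24 G$ ($c{\left(X,G \right)} = \left(G - 7 G\right) 4 = - 6 G 4 = - 24 G$)
$-21753 - \left(c{\left(j{\left(9,S{\left(-2,-1 \right)} \right)},16 \right)} - -15419\right) = -21753 - \left(\left(-24\right) 16 - -15419\right) = -21753 - \left(-384 + 15419\right) = -21753 - 15035 = -36788$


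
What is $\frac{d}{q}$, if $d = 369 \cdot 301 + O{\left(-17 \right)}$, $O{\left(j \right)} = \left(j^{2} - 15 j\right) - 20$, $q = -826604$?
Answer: $- \frac{111593}{826604} \approx -0.135$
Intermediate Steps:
$O{\left(j \right)} = -20 + j^{2} - 15 j$
$d = 111593$ ($d = 369 \cdot 301 - \left(-235 - 289\right) = 111069 + \left(-20 + 289 + 255\right) = 111069 + 524 = 111593$)
$\frac{d}{q} = \frac{111593}{-826604} = 111593 \left(- \frac{1}{826604}\right) = - \frac{111593}{826604}$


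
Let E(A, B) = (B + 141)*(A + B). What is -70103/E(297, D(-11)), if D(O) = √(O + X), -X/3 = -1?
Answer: -2935142507/1754547913 + 61410228*I*√2/1754547913 ≈ -1.6729 + 0.049498*I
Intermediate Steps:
X = 3 (X = -3*(-1) = 3)
D(O) = √(3 + O) (D(O) = √(O + 3) = √(3 + O))
E(A, B) = (141 + B)*(A + B)
-70103/E(297, D(-11)) = -70103/((√(3 - 11))² + 141*297 + 141*√(3 - 11) + 297*√(3 - 11)) = -70103/((√(-8))² + 41877 + 141*√(-8) + 297*√(-8)) = -70103/((2*I*√2)² + 41877 + 141*(2*I*√2) + 297*(2*I*√2)) = -70103/(-8 + 41877 + 282*I*√2 + 594*I*√2) = -70103/(41869 + 876*I*√2)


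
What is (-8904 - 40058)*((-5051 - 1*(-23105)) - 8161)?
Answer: -484381066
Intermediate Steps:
(-8904 - 40058)*((-5051 - 1*(-23105)) - 8161) = -48962*((-5051 + 23105) - 8161) = -48962*(18054 - 8161) = -48962*9893 = -484381066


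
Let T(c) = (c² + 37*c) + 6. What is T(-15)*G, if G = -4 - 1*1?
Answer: 1620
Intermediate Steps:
T(c) = 6 + c² + 37*c
G = -5 (G = -4 - 1 = -5)
T(-15)*G = (6 + (-15)² + 37*(-15))*(-5) = (6 + 225 - 555)*(-5) = -324*(-5) = 1620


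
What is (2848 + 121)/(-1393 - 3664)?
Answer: -2969/5057 ≈ -0.58711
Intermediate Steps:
(2848 + 121)/(-1393 - 3664) = 2969/(-5057) = 2969*(-1/5057) = -2969/5057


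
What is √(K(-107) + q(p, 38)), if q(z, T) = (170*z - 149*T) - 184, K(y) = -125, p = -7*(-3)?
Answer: 49*I ≈ 49.0*I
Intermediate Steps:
p = 21
q(z, T) = -184 - 149*T + 170*z (q(z, T) = (-149*T + 170*z) - 184 = -184 - 149*T + 170*z)
√(K(-107) + q(p, 38)) = √(-125 + (-184 - 149*38 + 170*21)) = √(-125 + (-184 - 5662 + 3570)) = √(-125 - 2276) = √(-2401) = 49*I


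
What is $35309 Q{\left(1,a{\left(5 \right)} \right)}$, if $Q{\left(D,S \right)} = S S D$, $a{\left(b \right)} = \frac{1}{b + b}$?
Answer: $\frac{35309}{100} \approx 353.09$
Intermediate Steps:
$a{\left(b \right)} = \frac{1}{2 b}$
$Q{\left(D,S \right)} = D S^{2}$ ($Q{\left(D,S \right)} = S^{2} D = D S^{2}$)
$35309 Q{\left(1,a{\left(5 \right)} \right)} = 35309 \cdot 1 \left(\frac{1}{2 \cdot 5}\right)^{2} = 35309 \cdot 1 \left(\frac{1}{2} \cdot \frac{1}{5}\right)^{2} = 35309 \cdot 1 \left(\frac{1}{10}\right)^{2} = 35309 \cdot 1 \cdot \frac{1}{100} = 35309 \cdot \frac{1}{100} = \frac{35309}{100}$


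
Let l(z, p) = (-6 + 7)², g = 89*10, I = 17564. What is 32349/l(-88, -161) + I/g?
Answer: 14404087/445 ≈ 32369.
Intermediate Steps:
g = 890
l(z, p) = 1 (l(z, p) = 1² = 1)
32349/l(-88, -161) + I/g = 32349/1 + 17564/890 = 32349*1 + 17564*(1/890) = 32349 + 8782/445 = 14404087/445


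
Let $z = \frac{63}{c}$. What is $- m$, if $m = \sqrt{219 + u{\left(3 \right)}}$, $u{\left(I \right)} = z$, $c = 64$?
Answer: $- \frac{19 \sqrt{39}}{8} \approx -14.832$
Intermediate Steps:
$z = \frac{63}{64} \approx 0.98438$
$u{\left(I \right)} = \frac{63}{64}$
$m = \frac{19 \sqrt{39}}{8}$ ($m = \sqrt{219 + \frac{63}{64}} = \sqrt{\frac{14079}{64}} = \frac{19 \sqrt{39}}{8} \approx 14.832$)
$- m = - \frac{19 \sqrt{39}}{8}$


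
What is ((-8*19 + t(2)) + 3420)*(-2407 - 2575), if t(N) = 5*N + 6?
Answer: -16360888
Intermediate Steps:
t(N) = 6 + 5*N
((-8*19 + t(2)) + 3420)*(-2407 - 2575) = ((-8*19 + (6 + 5*2)) + 3420)*(-2407 - 2575) = ((-152 + (6 + 10)) + 3420)*(-4982) = ((-152 + 16) + 3420)*(-4982) = (-136 + 3420)*(-4982) = 3284*(-4982) = -16360888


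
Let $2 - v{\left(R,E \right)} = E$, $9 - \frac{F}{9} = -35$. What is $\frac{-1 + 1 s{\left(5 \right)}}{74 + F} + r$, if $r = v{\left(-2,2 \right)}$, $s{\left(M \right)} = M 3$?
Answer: $\frac{7}{235} \approx 0.029787$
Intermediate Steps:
$F = 396$ ($F = 81 - -315 = 81 + 315 = 396$)
$s{\left(M \right)} = 3 M$
$v{\left(R,E \right)} = 2 - E$
$r = 0$ ($r = 2 - 2 = 0$)
$\frac{-1 + 1 s{\left(5 \right)}}{74 + F} + r = \frac{-1 + 1 \cdot 3 \cdot 5}{74 + 396} + 0 = \frac{-1 + 1 \cdot 15}{470} + 0 = \left(-1 + 15\right) \frac{1}{470} + 0 = 14 \cdot \frac{1}{470} + 0 = \frac{7}{235} + 0 = \frac{7}{235}$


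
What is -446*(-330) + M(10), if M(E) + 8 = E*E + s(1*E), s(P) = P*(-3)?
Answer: 147242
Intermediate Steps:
s(P) = -3*P
M(E) = -8 + E² - 3*E (M(E) = -8 + (E*E - 3*E) = -8 + (E² - 3*E) = -8 + E² - 3*E)
-446*(-330) + M(10) = -446*(-330) + (-8 + 10² - 3*10) = 147180 + (-8 + 100 - 30) = 147180 + 62 = 147242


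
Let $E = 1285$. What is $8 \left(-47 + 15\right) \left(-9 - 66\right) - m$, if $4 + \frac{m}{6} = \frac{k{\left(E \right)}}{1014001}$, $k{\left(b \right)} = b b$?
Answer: $\frac{19483247874}{1014001} \approx 19214.0$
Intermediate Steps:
$k{\left(b \right)} = b^{2}$
$m = - \frac{14428674}{1014001}$ ($m = -24 + 6 \frac{1285^{2}}{1014001} = -24 + 6 \cdot 1651225 \cdot \frac{1}{1014001} = -24 + 6 \cdot \frac{1651225}{1014001} = -24 + \frac{9907350}{1014001} = - \frac{14428674}{1014001} \approx -14.229$)
$8 \left(-47 + 15\right) \left(-9 - 66\right) - m = 8 \left(-47 + 15\right) \left(-9 - 66\right) - - \frac{14428674}{1014001} = 8 \left(-32\right) \left(-75\right) + \frac{14428674}{1014001} = \left(-256\right) \left(-75\right) + \frac{14428674}{1014001} = 19200 + \frac{14428674}{1014001} = \frac{19483247874}{1014001}$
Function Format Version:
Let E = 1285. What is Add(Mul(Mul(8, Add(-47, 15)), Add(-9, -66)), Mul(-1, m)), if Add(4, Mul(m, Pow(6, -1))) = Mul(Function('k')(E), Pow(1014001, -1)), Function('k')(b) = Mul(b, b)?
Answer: Rational(19483247874, 1014001) ≈ 19214.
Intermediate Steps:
Function('k')(b) = Pow(b, 2)
m = Rational(-14428674, 1014001) (m = Add(-24, Mul(6, Mul(Pow(1285, 2), Pow(1014001, -1)))) = Add(-24, Mul(6, Mul(1651225, Rational(1, 1014001)))) = Add(-24, Mul(6, Rational(1651225, 1014001))) = Add(-24, Rational(9907350, 1014001)) = Rational(-14428674, 1014001) ≈ -14.229)
Add(Mul(Mul(8, Add(-47, 15)), Add(-9, -66)), Mul(-1, m)) = Add(Mul(Mul(8, Add(-47, 15)), Add(-9, -66)), Mul(-1, Rational(-14428674, 1014001))) = Add(Mul(Mul(8, -32), -75), Rational(14428674, 1014001)) = Add(Mul(-256, -75), Rational(14428674, 1014001)) = Add(19200, Rational(14428674, 1014001)) = Rational(19483247874, 1014001)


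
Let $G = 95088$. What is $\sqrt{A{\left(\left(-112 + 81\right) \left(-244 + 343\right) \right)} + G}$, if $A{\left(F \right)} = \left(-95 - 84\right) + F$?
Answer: $8 \sqrt{1435} \approx 303.05$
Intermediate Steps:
$A{\left(F \right)} = -179 + F$
$\sqrt{A{\left(\left(-112 + 81\right) \left(-244 + 343\right) \right)} + G} = \sqrt{\left(-179 + \left(-112 + 81\right) \left(-244 + 343\right)\right) + 95088} = \sqrt{\left(-179 - 3069\right) + 95088} = \sqrt{-3248 + 95088} = \sqrt{91840} = 8 \sqrt{1435}$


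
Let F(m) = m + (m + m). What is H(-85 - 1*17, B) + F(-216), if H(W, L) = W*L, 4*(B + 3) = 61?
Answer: -3795/2 ≈ -1897.5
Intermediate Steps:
B = 49/4 (B = -3 + (¼)*61 = -3 + 61/4 = 49/4 ≈ 12.250)
H(W, L) = L*W
F(m) = 3*m (F(m) = m + 2*m = 3*m)
H(-85 - 1*17, B) + F(-216) = 49*(-85 - 1*17)/4 + 3*(-216) = 49*(-85 - 17)/4 - 648 = (49/4)*(-102) - 648 = -2499/2 - 648 = -3795/2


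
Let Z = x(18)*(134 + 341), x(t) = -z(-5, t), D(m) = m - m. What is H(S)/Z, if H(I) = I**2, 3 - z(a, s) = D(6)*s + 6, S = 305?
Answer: 3721/57 ≈ 65.281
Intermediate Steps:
D(m) = 0
z(a, s) = -3 (z(a, s) = 3 - (0*s + 6) = 3 - (0 + 6) = 3 - 1*6 = 3 - 6 = -3)
x(t) = 3 (x(t) = -1*(-3) = 3)
Z = 1425 (Z = 3*(134 + 341) = 3*475 = 1425)
H(S)/Z = 305**2/1425 = 93025*(1/1425) = 3721/57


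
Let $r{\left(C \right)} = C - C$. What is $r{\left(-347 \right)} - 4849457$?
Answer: $-4849457$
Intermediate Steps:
$r{\left(C \right)} = 0$
$r{\left(-347 \right)} - 4849457 = 0 - 4849457 = -4849457$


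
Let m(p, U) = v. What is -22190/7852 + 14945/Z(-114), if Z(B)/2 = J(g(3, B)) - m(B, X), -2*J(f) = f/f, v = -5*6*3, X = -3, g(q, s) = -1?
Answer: 56688065/702754 ≈ 80.666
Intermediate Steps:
v = -90 (v = -30*3 = -90)
J(f) = -½ (J(f) = -f/(2*f) = -½*1 = -½)
m(p, U) = -90
Z(B) = 179 (Z(B) = 2*(-½ - 1*(-90)) = 2*(-½ + 90) = 2*(179/2) = 179)
-22190/7852 + 14945/Z(-114) = -22190/7852 + 14945/179 = -22190*1/7852 + 14945*(1/179) = -11095/3926 + 14945/179 = 56688065/702754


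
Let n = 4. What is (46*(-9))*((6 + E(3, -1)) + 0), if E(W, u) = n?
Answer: -4140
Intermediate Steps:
E(W, u) = 4
(46*(-9))*((6 + E(3, -1)) + 0) = (46*(-9))*((6 + 4) + 0) = -414*(10 + 0) = -414*10 = -4140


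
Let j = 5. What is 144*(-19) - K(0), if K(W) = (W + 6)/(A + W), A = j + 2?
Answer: -19158/7 ≈ -2736.9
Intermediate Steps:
A = 7 (A = 5 + 2 = 7)
K(W) = (6 + W)/(7 + W) (K(W) = (W + 6)/(7 + W) = (6 + W)/(7 + W))
144*(-19) - K(0) = 144*(-19) - (6 + 0)/(7 + 0) = -2736 - 6/7 = -19158/7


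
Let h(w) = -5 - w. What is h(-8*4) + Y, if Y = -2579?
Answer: -2552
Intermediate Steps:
h(-8*4) + Y = (-5 - (-8)*4) - 2579 = (-5 - 1*(-32)) - 2579 = (-5 + 32) - 2579 = 27 - 2579 = -2552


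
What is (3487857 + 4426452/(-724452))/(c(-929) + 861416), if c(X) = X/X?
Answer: 70188348692/17334868569 ≈ 4.0490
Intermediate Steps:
c(X) = 1
(3487857 + 4426452/(-724452))/(c(-929) + 861416) = (3487857 + 4426452/(-724452))/(1 + 861416) = (3487857 + 4426452*(-1/724452))/861417 = (3487857 - 368871/60371)*(1/861417) = (210565046076/60371)*(1/861417) = 70188348692/17334868569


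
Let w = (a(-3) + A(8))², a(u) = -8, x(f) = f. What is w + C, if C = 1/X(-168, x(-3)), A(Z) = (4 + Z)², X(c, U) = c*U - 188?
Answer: 5844737/316 ≈ 18496.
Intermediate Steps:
X(c, U) = -188 + U*c (X(c, U) = U*c - 188 = -188 + U*c)
w = 18496 (w = (-8 + (4 + 8)²)² = (-8 + 12²)² = (-8 + 144)² = 136² = 18496)
C = 1/316 (C = 1/(-188 - 3*(-168)) = 1/(-188 + 504) = 1/316 ≈ 0.0031646)
w + C = 18496 + 1/316 = 5844737/316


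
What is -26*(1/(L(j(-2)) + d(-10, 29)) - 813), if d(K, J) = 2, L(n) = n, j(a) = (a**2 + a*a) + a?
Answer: 84539/4 ≈ 21135.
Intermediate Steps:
j(a) = a + 2*a**2 (j(a) = (a**2 + a**2) + a = 2*a**2 + a = a + 2*a**2)
-26*(1/(L(j(-2)) + d(-10, 29)) - 813) = -26*(1/(-2*(1 + 2*(-2)) + 2) - 813) = -26*(1/(-2*(1 - 4) + 2) - 813) = -26*(1/(-2*(-3) + 2) - 813) = -26*(1/(6 + 2) - 813) = -26*(1/8 - 813) = -26*(-6503/8) = 84539/4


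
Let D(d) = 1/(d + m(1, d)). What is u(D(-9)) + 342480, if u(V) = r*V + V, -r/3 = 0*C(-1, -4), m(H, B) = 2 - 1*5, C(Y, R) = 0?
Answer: 4109759/12 ≈ 3.4248e+5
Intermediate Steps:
m(H, B) = -3 (m(H, B) = 2 - 5 = -3)
r = 0 (r = -0*0 = -3*0 = 0)
D(d) = 1/(-3 + d) (D(d) = 1/(d - 3) = 1/(-3 + d))
u(V) = V (u(V) = 0*V + V = 0 + V = V)
u(D(-9)) + 342480 = 1/(-3 - 9) + 342480 = 1/(-12) + 342480 = -1/12 + 342480 = 4109759/12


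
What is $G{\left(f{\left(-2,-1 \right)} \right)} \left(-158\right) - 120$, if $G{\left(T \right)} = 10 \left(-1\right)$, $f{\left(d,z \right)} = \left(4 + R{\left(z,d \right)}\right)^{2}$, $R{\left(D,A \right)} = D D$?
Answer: $1460$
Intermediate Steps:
$R{\left(D,A \right)} = D^{2}$
$f{\left(d,z \right)} = \left(4 + z^{2}\right)^{2}$
$G{\left(T \right)} = -10$
$G{\left(f{\left(-2,-1 \right)} \right)} \left(-158\right) - 120 = \left(-10\right) \left(-158\right) - 120 = 1580 - 120 = 1460$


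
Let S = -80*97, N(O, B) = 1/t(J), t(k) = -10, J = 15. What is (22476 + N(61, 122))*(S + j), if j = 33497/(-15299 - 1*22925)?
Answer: -66675147756383/382240 ≈ -1.7443e+8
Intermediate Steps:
j = -33497/38224 (j = 33497/(-15299 - 22925) = 33497/(-38224) = 33497*(-1/38224) = -33497/38224 ≈ -0.87633)
N(O, B) = -⅒ (N(O, B) = 1/(-10) = -⅒)
S = -7760
(22476 + N(61, 122))*(S + j) = (22476 - ⅒)*(-7760 - 33497/38224) = (224759/10)*(-296651737/38224) = -66675147756383/382240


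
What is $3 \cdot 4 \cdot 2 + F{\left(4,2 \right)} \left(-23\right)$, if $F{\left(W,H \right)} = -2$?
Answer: $70$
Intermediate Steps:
$3 \cdot 4 \cdot 2 + F{\left(4,2 \right)} \left(-23\right) = 3 \cdot 4 \cdot 2 - -46 = 12 \cdot 2 + 46 = 24 + 46 = 70$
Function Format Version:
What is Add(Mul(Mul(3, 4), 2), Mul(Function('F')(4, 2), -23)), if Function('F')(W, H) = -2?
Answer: 70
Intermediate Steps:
Add(Mul(Mul(3, 4), 2), Mul(Function('F')(4, 2), -23)) = Add(Mul(Mul(3, 4), 2), Mul(-2, -23)) = Add(Mul(12, 2), 46) = Add(24, 46) = 70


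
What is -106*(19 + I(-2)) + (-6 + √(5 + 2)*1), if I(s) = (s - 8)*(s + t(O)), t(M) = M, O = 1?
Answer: -3080 + √7 ≈ -3077.4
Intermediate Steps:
I(s) = (1 + s)*(-8 + s) (I(s) = (s - 8)*(s + 1) = (-8 + s)*(1 + s) = (1 + s)*(-8 + s))
-106*(19 + I(-2)) + (-6 + √(5 + 2)*1) = -106*(19 + (-8 + (-2)² - 7*(-2))) + (-6 + √(5 + 2)*1) = -106*(19 + (-8 + 4 + 14)) + (-6 + √7*1) = -106*(19 + 10) + (-6 + √7) = -106*29 + (-6 + √7) = -3074 + (-6 + √7) = -3080 + √7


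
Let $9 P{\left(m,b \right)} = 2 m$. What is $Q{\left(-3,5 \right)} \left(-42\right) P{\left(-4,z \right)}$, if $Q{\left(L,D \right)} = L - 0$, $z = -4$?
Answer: $-112$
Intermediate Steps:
$Q{\left(L,D \right)} = L$ ($Q{\left(L,D \right)} = L + 0 = L$)
$P{\left(m,b \right)} = \frac{2 m}{9}$
$Q{\left(-3,5 \right)} \left(-42\right) P{\left(-4,z \right)} = \left(-3\right) \left(-42\right) \frac{2}{9} \left(-4\right) = 126 \left(- \frac{8}{9}\right) = -112$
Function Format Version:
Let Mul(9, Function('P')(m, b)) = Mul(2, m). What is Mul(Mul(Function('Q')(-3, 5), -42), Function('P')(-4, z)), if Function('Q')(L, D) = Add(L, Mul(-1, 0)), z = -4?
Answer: -112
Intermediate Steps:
Function('Q')(L, D) = L (Function('Q')(L, D) = Add(L, 0) = L)
Function('P')(m, b) = Mul(Rational(2, 9), m) (Function('P')(m, b) = Mul(Rational(1, 9), Mul(2, m)) = Mul(Rational(2, 9), m))
Mul(Mul(Function('Q')(-3, 5), -42), Function('P')(-4, z)) = Mul(Mul(-3, -42), Mul(Rational(2, 9), -4)) = Mul(126, Rational(-8, 9)) = -112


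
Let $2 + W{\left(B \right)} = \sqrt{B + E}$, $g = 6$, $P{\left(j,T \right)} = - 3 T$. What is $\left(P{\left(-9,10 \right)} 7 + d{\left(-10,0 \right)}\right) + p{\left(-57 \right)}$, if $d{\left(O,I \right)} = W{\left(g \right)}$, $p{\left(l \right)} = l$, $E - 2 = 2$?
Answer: $-269 + \sqrt{10} \approx -265.84$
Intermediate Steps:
$E = 4$ ($E = 2 + 2 = 4$)
$W{\left(B \right)} = -2 + \sqrt{4 + B}$ ($W{\left(B \right)} = -2 + \sqrt{B + 4} = -2 + \sqrt{4 + B}$)
$d{\left(O,I \right)} = -2 + \sqrt{10}$ ($d{\left(O,I \right)} = -2 + \sqrt{4 + 6} = -2 + \sqrt{10}$)
$\left(P{\left(-9,10 \right)} 7 + d{\left(-10,0 \right)}\right) + p{\left(-57 \right)} = \left(\left(-3\right) 10 \cdot 7 - \left(2 - \sqrt{10}\right)\right) - 57 = \left(\left(-30\right) 7 - \left(2 - \sqrt{10}\right)\right) - 57 = \left(-210 - \left(2 - \sqrt{10}\right)\right) - 57 = \left(-212 + \sqrt{10}\right) - 57 = -269 + \sqrt{10}$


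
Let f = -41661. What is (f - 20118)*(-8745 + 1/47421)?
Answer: 8539847989892/15807 ≈ 5.4026e+8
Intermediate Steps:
(f - 20118)*(-8745 + 1/47421) = (-41661 - 20118)*(-8745 + 1/47421) = -61779*(-8745 + 1/47421) = -61779*(-414696644/47421) = 8539847989892/15807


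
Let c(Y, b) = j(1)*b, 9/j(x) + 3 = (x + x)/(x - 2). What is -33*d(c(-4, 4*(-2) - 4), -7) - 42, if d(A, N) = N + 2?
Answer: 123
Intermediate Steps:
j(x) = 9/(-3 + 2*x/(-2 + x)) (j(x) = 9/(-3 + (x + x)/(x - 2)) = 9/(-3 + (2*x)/(-2 + x)) = 9/(-3 + 2*x/(-2 + x)))
c(Y, b) = -9*b/5 (c(Y, b) = (9*(2 - 1*1)/(-6 + 1))*b = (9*(2 - 1)/(-5))*b = (9*(-⅕)*1)*b = -9*b/5)
d(A, N) = 2 + N
-33*d(c(-4, 4*(-2) - 4), -7) - 42 = -33*(2 - 7) - 42 = -33*(-5) - 42 = 165 - 42 = 123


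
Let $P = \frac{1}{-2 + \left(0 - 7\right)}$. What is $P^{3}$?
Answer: $- \frac{1}{729} \approx -0.0013717$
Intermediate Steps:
$P = - \frac{1}{9}$ ($P = \frac{1}{-2 - 7} = \frac{1}{-9} = - \frac{1}{9} \approx -0.11111$)
$P^{3} = \left(- \frac{1}{9}\right)^{3} = - \frac{1}{729}$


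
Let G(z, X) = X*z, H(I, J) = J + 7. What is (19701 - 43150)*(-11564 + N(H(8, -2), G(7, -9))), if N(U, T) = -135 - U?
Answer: 274447096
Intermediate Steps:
H(I, J) = 7 + J
(19701 - 43150)*(-11564 + N(H(8, -2), G(7, -9))) = (19701 - 43150)*(-11564 + (-135 - (7 - 2))) = -23449*(-11564 + (-135 - 1*5)) = -23449*(-11564 + (-135 - 5)) = -23449*(-11564 - 140) = -23449*(-11704) = 274447096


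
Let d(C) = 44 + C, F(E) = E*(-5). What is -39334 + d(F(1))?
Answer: -39295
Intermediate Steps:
F(E) = -5*E
-39334 + d(F(1)) = -39334 + (44 - 5*1) = -39334 + (44 - 5) = -39334 + 39 = -39295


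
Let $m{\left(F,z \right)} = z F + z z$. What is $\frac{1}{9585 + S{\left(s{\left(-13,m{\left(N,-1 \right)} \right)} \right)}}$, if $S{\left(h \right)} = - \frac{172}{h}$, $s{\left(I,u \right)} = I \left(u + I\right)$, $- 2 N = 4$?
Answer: $\frac{65}{622939} \approx 0.00010434$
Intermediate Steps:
$N = -2$ ($N = \left(- \frac{1}{2}\right) 4 = -2$)
$m{\left(F,z \right)} = z^{2} + F z$ ($m{\left(F,z \right)} = F z + z^{2} = z^{2} + F z$)
$s{\left(I,u \right)} = I \left(I + u\right)$
$\frac{1}{9585 + S{\left(s{\left(-13,m{\left(N,-1 \right)} \right)} \right)}} = \frac{1}{9585 - \frac{172}{\left(-13\right) \left(-13 - \left(-2 - 1\right)\right)}} = \frac{1}{9585 - \frac{172}{\left(-13\right) \left(-13 - -3\right)}} = \frac{1}{9585 - \frac{172}{\left(-13\right) \left(-13 + 3\right)}} = \frac{1}{9585 - \frac{172}{\left(-13\right) \left(-10\right)}} = \frac{1}{9585 - \frac{172}{130}} = \frac{1}{9585 - \frac{86}{65}} = \frac{1}{\frac{622939}{65}} = \frac{65}{622939}$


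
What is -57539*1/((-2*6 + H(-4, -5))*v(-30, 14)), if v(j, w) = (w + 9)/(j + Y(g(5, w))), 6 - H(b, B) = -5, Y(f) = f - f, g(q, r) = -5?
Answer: -1726170/23 ≈ -75051.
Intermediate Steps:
Y(f) = 0
H(b, B) = 11 (H(b, B) = 6 - 1*(-5) = 6 + 5 = 11)
v(j, w) = (9 + w)/j (v(j, w) = (w + 9)/(j + 0) = (9 + w)/j)
-57539*1/((-2*6 + H(-4, -5))*v(-30, 14)) = -57539*(-30/((9 + 14)*(-2*6 + 11))) = -57539*(-30/(23*(-12 + 11))) = -57539/((-1*(-23/30))) = -57539/23/30 = -57539*30/23 = -1726170/23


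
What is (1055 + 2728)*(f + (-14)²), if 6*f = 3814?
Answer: 3146195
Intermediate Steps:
f = 1907/3 (f = (⅙)*3814 = 1907/3 ≈ 635.67)
(1055 + 2728)*(f + (-14)²) = (1055 + 2728)*(1907/3 + (-14)²) = 3783*(1907/3 + 196) = 3783*(2495/3) = 3146195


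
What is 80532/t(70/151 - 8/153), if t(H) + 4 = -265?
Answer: -80532/269 ≈ -299.38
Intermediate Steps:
t(H) = -269 (t(H) = -4 - 265 = -269)
80532/t(70/151 - 8/153) = 80532/(-269) = 80532*(-1/269) = -80532/269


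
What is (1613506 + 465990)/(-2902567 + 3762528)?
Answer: 2079496/859961 ≈ 2.4181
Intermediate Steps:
(1613506 + 465990)/(-2902567 + 3762528) = 2079496/859961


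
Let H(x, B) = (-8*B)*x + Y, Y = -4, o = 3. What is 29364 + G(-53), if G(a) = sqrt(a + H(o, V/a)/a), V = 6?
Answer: 29364 + I*sqrt(148809)/53 ≈ 29364.0 + 7.2785*I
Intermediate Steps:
H(x, B) = -4 - 8*B*x (H(x, B) = (-8*B)*x - 4 = -8*B*x - 4 = -4 - 8*B*x)
G(a) = sqrt(a + (-4 - 144/a)/a) (G(a) = sqrt(a + (-4 - 8*6/a*3)/a) = sqrt(a + (-4 - 144/a)/a))
29364 + G(-53) = 29364 + sqrt(-53 - 144/(-53)**2 - 4/(-53)) = 29364 + sqrt(-53 - 144*1/2809 - 4*(-1/53)) = 29364 + sqrt(-53 - 144/2809 + 4/53) = 29364 + sqrt(-148809/2809) = 29364 + I*sqrt(148809)/53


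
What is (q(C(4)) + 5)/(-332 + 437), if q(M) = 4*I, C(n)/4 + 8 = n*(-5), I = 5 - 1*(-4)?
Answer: 41/105 ≈ 0.39048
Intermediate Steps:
I = 9 (I = 5 + 4 = 9)
C(n) = -32 - 20*n (C(n) = -32 + 4*(n*(-5)) = -32 + 4*(-5*n) = -32 - 20*n)
q(M) = 36 (q(M) = 4*9 = 36)
(q(C(4)) + 5)/(-332 + 437) = (36 + 5)/(-332 + 437) = 41/105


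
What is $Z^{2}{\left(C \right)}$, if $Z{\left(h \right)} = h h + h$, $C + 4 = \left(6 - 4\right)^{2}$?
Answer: $0$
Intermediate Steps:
$C = 0$ ($C = -4 + \left(6 - 4\right)^{2} = -4 + 2^{2} = -4 + 4 = 0$)
$Z{\left(h \right)} = h + h^{2}$ ($Z{\left(h \right)} = h^{2} + h = h + h^{2}$)
$Z^{2}{\left(C \right)} = \left(0 \left(1 + 0\right)\right)^{2} = \left(0 \cdot 1\right)^{2} = 0^{2} = 0$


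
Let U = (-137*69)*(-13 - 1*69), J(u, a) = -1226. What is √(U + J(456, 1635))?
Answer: 4*√48370 ≈ 879.73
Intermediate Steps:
U = 775146 (U = -9453*(-13 - 69) = -9453*(-82) = 775146)
√(U + J(456, 1635)) = √(775146 - 1226) = √773920 = 4*√48370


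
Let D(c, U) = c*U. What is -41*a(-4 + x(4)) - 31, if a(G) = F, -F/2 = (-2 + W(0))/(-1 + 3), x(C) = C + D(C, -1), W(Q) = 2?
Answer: -31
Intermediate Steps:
D(c, U) = U*c
x(C) = 0 (x(C) = C - C = 0)
F = 0 (F = -2*(-2 + 2)/(-1 + 3) = -0/2 = -2*0 = 0)
a(G) = 0
-41*a(-4 + x(4)) - 31 = -41*0 - 31 = 0 - 31 = -31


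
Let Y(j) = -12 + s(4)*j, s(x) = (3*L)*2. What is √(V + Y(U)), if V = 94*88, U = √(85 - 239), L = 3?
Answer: √(8260 + 18*I*√154) ≈ 90.893 + 1.229*I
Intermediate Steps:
U = I*√154 (U = √(-154) = I*√154 ≈ 12.41*I)
s(x) = 18 (s(x) = (3*3)*2 = 9*2 = 18)
V = 8272
Y(j) = -12 + 18*j
√(V + Y(U)) = √(8272 + (-12 + 18*(I*√154))) = √(8272 + (-12 + 18*I*√154)) = √(8260 + 18*I*√154)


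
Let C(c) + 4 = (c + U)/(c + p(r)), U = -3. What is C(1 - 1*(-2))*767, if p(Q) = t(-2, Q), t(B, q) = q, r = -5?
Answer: -3068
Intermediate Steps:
p(Q) = Q
C(c) = -4 + (-3 + c)/(-5 + c) (C(c) = -4 + (c - 3)/(c - 5) = -4 + (-3 + c)/(-5 + c))
C(1 - 1*(-2))*767 = ((17 - 3*(1 - 1*(-2)))/(-5 + (1 - 1*(-2))))*767 = ((17 - 3*(1 + 2))/(-5 + (1 + 2)))*767 = ((17 - 3*3)/(-5 + 3))*767 = ((17 - 9)/(-2))*767 = -½*8*767 = -4*767 = -3068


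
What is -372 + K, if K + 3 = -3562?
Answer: -3937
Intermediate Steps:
K = -3565 (K = -3 - 3562 = -3565)
-372 + K = -372 - 3565 = -3937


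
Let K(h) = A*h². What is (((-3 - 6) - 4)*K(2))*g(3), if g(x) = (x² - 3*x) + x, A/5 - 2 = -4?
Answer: 1560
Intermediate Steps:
A = -10 (A = 10 + 5*(-4) = 10 - 20 = -10)
g(x) = x² - 2*x
K(h) = -10*h²
(((-3 - 6) - 4)*K(2))*g(3) = (((-3 - 6) - 4)*(-10*2²))*(3*(-2 + 3)) = ((-9 - 4)*(-10*4))*(3*1) = -13*(-40)*3 = 520*3 = 1560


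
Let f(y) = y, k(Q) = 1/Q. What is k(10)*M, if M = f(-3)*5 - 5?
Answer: -2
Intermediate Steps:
M = -20 (M = -3*5 - 5 = -15 - 5 = -20)
k(10)*M = -20/10 = (⅒)*(-20) = -2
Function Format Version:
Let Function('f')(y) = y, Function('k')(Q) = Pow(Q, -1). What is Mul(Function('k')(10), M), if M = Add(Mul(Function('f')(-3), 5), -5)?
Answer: -2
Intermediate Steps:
M = -20 (M = Add(Mul(-3, 5), -5) = Add(-15, -5) = -20)
Mul(Function('k')(10), M) = Mul(Pow(10, -1), -20) = Mul(Rational(1, 10), -20) = -2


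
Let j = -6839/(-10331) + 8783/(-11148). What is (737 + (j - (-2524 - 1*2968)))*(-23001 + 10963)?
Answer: -4317906363331769/57584994 ≈ -7.4983e+7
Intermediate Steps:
j = -14496001/115169988 (j = -6839*(-1/10331) + 8783*(-1/11148) = 6839/10331 - 8783/11148 = -14496001/115169988 ≈ -0.12587)
(737 + (j - (-2524 - 1*2968)))*(-23001 + 10963) = (737 + (-14496001/115169988 - (-2524 - 1*2968)))*(-23001 + 10963) = (737 + (-14496001/115169988 - (-2524 - 2968)))*(-12038) = (737 + (-14496001/115169988 - 1*(-5492)))*(-12038) = (737 + (-14496001/115169988 + 5492))*(-12038) = (737 + 632499078095/115169988)*(-12038) = (717379359251/115169988)*(-12038) = -4317906363331769/57584994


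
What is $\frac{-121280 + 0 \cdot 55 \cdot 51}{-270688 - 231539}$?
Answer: $\frac{121280}{502227} \approx 0.24148$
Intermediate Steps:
$\frac{-121280 + 0 \cdot 55 \cdot 51}{-270688 - 231539} = \frac{-121280 + 0 \cdot 51}{-502227} = \left(-121280 + 0\right) \left(- \frac{1}{502227}\right) = \left(-121280\right) \left(- \frac{1}{502227}\right) = \frac{121280}{502227}$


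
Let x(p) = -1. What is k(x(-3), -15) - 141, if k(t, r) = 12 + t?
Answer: -130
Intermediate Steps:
k(x(-3), -15) - 141 = (12 - 1) - 141 = 11 - 141 = -130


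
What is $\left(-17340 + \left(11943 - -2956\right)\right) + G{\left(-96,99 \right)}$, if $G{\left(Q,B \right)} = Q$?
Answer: $-2537$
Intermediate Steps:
$\left(-17340 + \left(11943 - -2956\right)\right) + G{\left(-96,99 \right)} = \left(-17340 + \left(11943 - -2956\right)\right) - 96 = \left(-17340 + \left(11943 + 2956\right)\right) - 96 = \left(-17340 + 14899\right) - 96 = -2441 - 96 = -2537$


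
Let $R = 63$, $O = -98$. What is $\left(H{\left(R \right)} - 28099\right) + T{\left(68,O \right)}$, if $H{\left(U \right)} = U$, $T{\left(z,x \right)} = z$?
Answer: $-27968$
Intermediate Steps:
$\left(H{\left(R \right)} - 28099\right) + T{\left(68,O \right)} = \left(63 - 28099\right) + 68 = -28036 + 68 = -27968$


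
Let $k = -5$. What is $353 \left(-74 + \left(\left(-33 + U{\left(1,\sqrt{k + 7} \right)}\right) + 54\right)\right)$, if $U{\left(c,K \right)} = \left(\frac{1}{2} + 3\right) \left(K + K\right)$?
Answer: $-18709 + 2471 \sqrt{2} \approx -15214.0$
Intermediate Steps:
$U{\left(c,K \right)} = 7 K$ ($U{\left(c,K \right)} = \left(\frac{1}{2} + 3\right) 2 K = \frac{7 \cdot 2 K}{2} = 7 K$)
$353 \left(-74 + \left(\left(-33 + U{\left(1,\sqrt{k + 7} \right)}\right) + 54\right)\right) = 353 \left(-74 + \left(\left(-33 + 7 \sqrt{-5 + 7}\right) + 54\right)\right) = 353 \left(-74 + \left(\left(-33 + 7 \sqrt{2}\right) + 54\right)\right) = 353 \left(-74 + \left(21 + 7 \sqrt{2}\right)\right) = 353 \left(-53 + 7 \sqrt{2}\right) = -18709 + 2471 \sqrt{2}$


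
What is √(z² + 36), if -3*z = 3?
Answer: √37 ≈ 6.0828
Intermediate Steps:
z = -1 (z = -⅓*3 = -1)
√(z² + 36) = √((-1)² + 36) = √(1 + 36) = √37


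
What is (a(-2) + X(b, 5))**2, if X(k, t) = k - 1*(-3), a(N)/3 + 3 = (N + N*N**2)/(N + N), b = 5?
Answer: 169/4 ≈ 42.250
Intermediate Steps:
a(N) = -9 + 3*(N + N**3)/(2*N) (a(N) = -9 + 3*((N + N*N**2)/(N + N)) = -9 + 3*((N + N**3)/((2*N))) = -9 + 3*((N + N**3)*(1/(2*N))) = -9 + 3*((N + N**3)/(2*N)) = -9 + 3*(N + N**3)/(2*N))
X(k, t) = 3 + k (X(k, t) = k + 3 = 3 + k)
(a(-2) + X(b, 5))**2 = ((-15/2 + (3/2)*(-2)**2) + (3 + 5))**2 = ((-15/2 + (3/2)*4) + 8)**2 = ((-15/2 + 6) + 8)**2 = (-3/2 + 8)**2 = (13/2)**2 = 169/4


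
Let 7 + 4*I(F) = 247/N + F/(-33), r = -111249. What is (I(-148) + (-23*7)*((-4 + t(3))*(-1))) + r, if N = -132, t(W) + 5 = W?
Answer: -19750033/176 ≈ -1.1222e+5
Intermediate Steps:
t(W) = -5 + W
I(F) = -1171/528 - F/132 (I(F) = -7/4 + (247/(-132) + F/(-33))/4 = -7/4 + (247*(-1/132) + F*(-1/33))/4 = -7/4 + (-247/132 - F/33)/4 = -7/4 + (-247/528 - F/132) = -1171/528 - F/132)
(I(-148) + (-23*7)*((-4 + t(3))*(-1))) + r = ((-1171/528 - 1/132*(-148)) + (-23*7)*((-4 + (-5 + 3))*(-1))) - 111249 = ((-1171/528 + 37/33) - 161*(-4 - 2)*(-1)) - 111249 = (-193/176 - (-966)*(-1)) - 111249 = (-193/176 - 161*6) - 111249 = (-193/176 - 966) - 111249 = -170209/176 - 111249 = -19750033/176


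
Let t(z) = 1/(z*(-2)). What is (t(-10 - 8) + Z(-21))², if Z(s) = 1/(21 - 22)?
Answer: 1225/1296 ≈ 0.94522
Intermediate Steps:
t(z) = -1/(2*z) (t(z) = 1/(-2*z) = -1/(2*z))
Z(s) = -1 (Z(s) = 1/(-1) = -1)
(t(-10 - 8) + Z(-21))² = (-1/(2*(-10 - 8)) - 1)² = (-½/(-18) - 1)² = (-½*(-1/18) - 1)² = (1/36 - 1)² = (-35/36)² = 1225/1296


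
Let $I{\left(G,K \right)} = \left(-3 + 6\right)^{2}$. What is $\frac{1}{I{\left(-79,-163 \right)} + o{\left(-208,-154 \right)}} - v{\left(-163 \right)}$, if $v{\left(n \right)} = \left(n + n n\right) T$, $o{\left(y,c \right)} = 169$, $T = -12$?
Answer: $\frac{56403217}{178} \approx 3.1687 \cdot 10^{5}$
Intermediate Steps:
$I{\left(G,K \right)} = 9$ ($I{\left(G,K \right)} = 3^{2} = 9$)
$v{\left(n \right)} = - 12 n - 12 n^{2}$ ($v{\left(n \right)} = \left(n + n n\right) \left(-12\right) = \left(n + n^{2}\right) \left(-12\right) = - 12 n - 12 n^{2}$)
$\frac{1}{I{\left(-79,-163 \right)} + o{\left(-208,-154 \right)}} - v{\left(-163 \right)} = \frac{1}{9 + 169} - \left(-12\right) \left(-163\right) \left(1 - 163\right) = \frac{1}{178} - \left(-12\right) \left(-163\right) \left(-162\right) = \frac{1}{178} - -316872 = \frac{1}{178} + 316872 = \frac{56403217}{178}$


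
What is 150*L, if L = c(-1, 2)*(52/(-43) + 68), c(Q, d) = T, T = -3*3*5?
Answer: -19386000/43 ≈ -4.5084e+5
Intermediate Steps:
T = -45 (T = -9*5 = -45)
c(Q, d) = -45
L = -129240/43 (L = -45*(52/(-43) + 68) = -45*(52*(-1/43) + 68) = -45*(-52/43 + 68) = -45*2872/43 = -129240/43 ≈ -3005.6)
150*L = 150*(-129240/43) = -19386000/43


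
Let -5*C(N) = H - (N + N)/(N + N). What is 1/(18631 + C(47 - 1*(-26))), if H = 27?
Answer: 5/93129 ≈ 5.3689e-5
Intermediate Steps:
C(N) = -26/5 (C(N) = -(27 - (N + N)/(N + N))/5 = -(27 - 2*N/(2*N))/5 = -(27 - 2*N*1/(2*N))/5 = -(27 - 1*1)/5 = -(27 - 1)/5 = -⅕*26 = -26/5)
1/(18631 + C(47 - 1*(-26))) = 1/(18631 - 26/5) = 1/(93129/5) = 5/93129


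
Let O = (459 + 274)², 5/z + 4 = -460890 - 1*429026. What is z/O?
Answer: -1/95628845376 ≈ -1.0457e-11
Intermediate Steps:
z = -1/177984 (z = 5/(-4 + (-460890 - 1*429026)) = 5/(-4 + (-460890 - 429026)) = 5/(-4 - 889916) = 5/(-889920) = 5*(-1/889920) = -1/177984 ≈ -5.6185e-6)
O = 537289 (O = 733² = 537289)
z/O = -1/177984/537289 = -1/177984*1/537289 = -1/95628845376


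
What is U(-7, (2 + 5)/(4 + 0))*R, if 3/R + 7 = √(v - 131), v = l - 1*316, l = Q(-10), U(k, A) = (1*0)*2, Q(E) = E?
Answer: 0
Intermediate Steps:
U(k, A) = 0 (U(k, A) = 0*2 = 0)
l = -10
v = -326 (v = -10 - 1*316 = -10 - 316 = -326)
R = 3/(-7 + I*√457) (R = 3/(-7 + √(-326 - 131)) = 3/(-7 + √(-457)) = 3/(-7 + I*√457) ≈ -0.041502 - 0.12674*I)
U(-7, (2 + 5)/(4 + 0))*R = 0*(-21/506 - 3*I*√457/506) = 0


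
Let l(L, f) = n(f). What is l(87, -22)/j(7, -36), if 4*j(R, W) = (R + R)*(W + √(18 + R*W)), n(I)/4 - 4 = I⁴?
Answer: -44096/7 - 11024*I*√26/21 ≈ -6299.4 - 2676.7*I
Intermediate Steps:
n(I) = 16 + 4*I⁴
j(R, W) = R*(W + √(18 + R*W))/2 (j(R, W) = ((R + R)*(W + √(18 + R*W)))/4 = ((2*R)*(W + √(18 + R*W)))/4 = (2*R*(W + √(18 + R*W)))/4 = R*(W + √(18 + R*W))/2)
l(L, f) = 16 + 4*f⁴
l(87, -22)/j(7, -36) = (16 + 4*(-22)⁴)/(((½)*7*(-36 + √(18 + 7*(-36))))) = (16 + 4*234256)/(((½)*7*(-36 + √(18 - 252)))) = (16 + 937024)/(((½)*7*(-36 + √(-234)))) = 937040/(((½)*7*(-36 + 3*I*√26))) = 937040/(-126 + 21*I*√26/2)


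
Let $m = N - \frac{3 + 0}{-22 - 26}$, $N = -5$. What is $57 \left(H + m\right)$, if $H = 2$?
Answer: $- \frac{2679}{16} \approx -167.44$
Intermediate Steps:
$m = - \frac{79}{16}$ ($m = -5 - \frac{3 + 0}{-22 - 26} = -5 - \frac{3}{-48} = -5 - 3 \left(- \frac{1}{48}\right) = -5 - - \frac{1}{16} = -5 + \frac{1}{16} = - \frac{79}{16} \approx -4.9375$)
$57 \left(H + m\right) = 57 \left(2 - \frac{79}{16}\right) = 57 \left(- \frac{47}{16}\right) = - \frac{2679}{16}$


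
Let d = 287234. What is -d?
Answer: -287234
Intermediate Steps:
-d = -1*287234 = -287234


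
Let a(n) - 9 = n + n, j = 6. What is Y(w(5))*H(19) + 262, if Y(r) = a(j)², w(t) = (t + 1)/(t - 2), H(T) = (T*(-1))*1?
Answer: -8117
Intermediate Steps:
H(T) = -T (H(T) = -T*1 = -T)
a(n) = 9 + 2*n (a(n) = 9 + (n + n) = 9 + 2*n)
w(t) = (1 + t)/(-2 + t)
Y(r) = 441 (Y(r) = (9 + 2*6)² = (9 + 12)² = 21² = 441)
Y(w(5))*H(19) + 262 = 441*(-1*19) + 262 = 441*(-19) + 262 = -8379 + 262 = -8117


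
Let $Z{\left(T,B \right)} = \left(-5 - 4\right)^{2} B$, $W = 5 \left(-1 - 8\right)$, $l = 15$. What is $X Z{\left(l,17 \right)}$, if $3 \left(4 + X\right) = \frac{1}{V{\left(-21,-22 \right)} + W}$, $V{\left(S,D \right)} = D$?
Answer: $- \frac{369495}{67} \approx -5514.9$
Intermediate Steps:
$W = -45$ ($W = 5 \left(-9\right) = -45$)
$X = - \frac{805}{201}$ ($X = -4 + \frac{1}{3 \left(-22 - 45\right)} = -4 + \frac{1}{3 \left(-67\right)} = -4 + \frac{1}{3} \left(- \frac{1}{67}\right) = -4 - \frac{1}{201} = - \frac{805}{201} \approx -4.005$)
$Z{\left(T,B \right)} = 81 B$ ($Z{\left(T,B \right)} = \left(-9\right)^{2} B = 81 B$)
$X Z{\left(l,17 \right)} = - \frac{805 \cdot 81 \cdot 17}{201} = \left(- \frac{805}{201}\right) 1377 = - \frac{369495}{67}$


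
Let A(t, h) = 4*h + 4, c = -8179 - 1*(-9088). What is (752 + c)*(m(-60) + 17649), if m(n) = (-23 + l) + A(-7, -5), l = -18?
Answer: 29220312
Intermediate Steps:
c = 909 (c = -8179 + 9088 = 909)
A(t, h) = 4 + 4*h
m(n) = -57 (m(n) = (-23 - 18) + (4 + 4*(-5)) = -41 + (4 - 20) = -41 - 16 = -57)
(752 + c)*(m(-60) + 17649) = (752 + 909)*(-57 + 17649) = 1661*17592 = 29220312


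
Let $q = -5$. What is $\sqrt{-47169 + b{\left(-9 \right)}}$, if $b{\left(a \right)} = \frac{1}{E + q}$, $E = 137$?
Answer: $\frac{i \sqrt{205468131}}{66} \approx 217.18 i$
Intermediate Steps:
$b{\left(a \right)} = \frac{1}{132}$ ($b{\left(a \right)} = \frac{1}{137 - 5} = \frac{1}{132}$)
$\sqrt{-47169 + b{\left(-9 \right)}} = \sqrt{-47169 + \frac{1}{132}} = \sqrt{- \frac{6226307}{132}} = \frac{i \sqrt{205468131}}{66}$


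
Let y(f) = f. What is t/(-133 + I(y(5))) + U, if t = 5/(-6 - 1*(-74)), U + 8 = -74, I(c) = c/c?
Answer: -736037/8976 ≈ -82.001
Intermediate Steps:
I(c) = 1
U = -82 (U = -8 - 74 = -82)
t = 5/68 (t = 5/(-6 + 74) = 5/68 ≈ 0.073529)
t/(-133 + I(y(5))) + U = (5/68)/(-133 + 1) - 82 = (5/68)/(-132) - 82 = -1/132*5/68 - 82 = -5/8976 - 82 = -736037/8976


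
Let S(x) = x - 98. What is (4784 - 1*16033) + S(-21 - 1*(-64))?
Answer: -11304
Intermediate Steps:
S(x) = -98 + x
(4784 - 1*16033) + S(-21 - 1*(-64)) = (4784 - 1*16033) + (-98 + (-21 - 1*(-64))) = (4784 - 16033) + (-98 + (-21 + 64)) = -11249 + (-98 + 43) = -11249 - 55 = -11304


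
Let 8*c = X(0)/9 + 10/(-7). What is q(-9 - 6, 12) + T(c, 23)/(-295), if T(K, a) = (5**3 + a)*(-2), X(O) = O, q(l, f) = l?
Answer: -4129/295 ≈ -13.997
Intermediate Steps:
c = -5/28 (c = (0/9 + 10/(-7))/8 = (0*(1/9) + 10*(-1/7))/8 = (0 - 10/7)/8 = (1/8)*(-10/7) = -5/28 ≈ -0.17857)
T(K, a) = -250 - 2*a (T(K, a) = (125 + a)*(-2) = -250 - 2*a)
q(-9 - 6, 12) + T(c, 23)/(-295) = (-9 - 6) + (-250 - 2*23)/(-295) = -15 - (-250 - 46)/295 = -15 - 1/295*(-296) = -15 + 296/295 = -4129/295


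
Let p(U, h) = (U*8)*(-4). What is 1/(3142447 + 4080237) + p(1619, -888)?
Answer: -374192812671/7222684 ≈ -51808.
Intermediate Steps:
p(U, h) = -32*U (p(U, h) = (8*U)*(-4) = -32*U)
1/(3142447 + 4080237) + p(1619, -888) = 1/(3142447 + 4080237) - 32*1619 = 1/7222684 - 51808 = -374192812671/7222684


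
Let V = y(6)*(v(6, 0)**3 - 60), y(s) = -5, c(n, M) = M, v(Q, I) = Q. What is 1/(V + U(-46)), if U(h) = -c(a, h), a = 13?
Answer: -1/734 ≈ -0.0013624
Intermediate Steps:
U(h) = -h
V = -780 (V = -5*(6**3 - 60) = -5*(216 - 60) = -5*156 = -780)
1/(V + U(-46)) = 1/(-780 - 1*(-46)) = 1/(-780 + 46) = 1/(-734) = -1/734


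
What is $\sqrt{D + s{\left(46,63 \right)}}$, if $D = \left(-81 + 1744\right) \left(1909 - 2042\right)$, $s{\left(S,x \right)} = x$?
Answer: $2 i \sqrt{55279} \approx 470.23 i$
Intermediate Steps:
$D = -221179$ ($D = 1663 \left(-133\right) = -221179$)
$\sqrt{D + s{\left(46,63 \right)}} = \sqrt{-221179 + 63} = \sqrt{-221116} = 2 i \sqrt{55279}$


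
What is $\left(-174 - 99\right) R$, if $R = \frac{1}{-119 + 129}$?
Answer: $- \frac{273}{10} \approx -27.3$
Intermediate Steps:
$R = \frac{1}{10} \approx 0.1$
$\left(-174 - 99\right) R = \left(-174 - 99\right) \frac{1}{10} = \left(-273\right) \frac{1}{10} = - \frac{273}{10}$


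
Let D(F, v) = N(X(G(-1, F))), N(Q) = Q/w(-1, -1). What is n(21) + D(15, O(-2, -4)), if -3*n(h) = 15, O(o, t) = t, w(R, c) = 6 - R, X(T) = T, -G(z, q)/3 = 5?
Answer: -50/7 ≈ -7.1429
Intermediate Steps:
G(z, q) = -15 (G(z, q) = -3*5 = -15)
n(h) = -5 (n(h) = -1/3*15 = -5)
N(Q) = Q/7 (N(Q) = Q/(6 - 1*(-1)) = Q/(6 + 1) = Q/7)
D(F, v) = -15/7 (D(F, v) = (1/7)*(-15) = -15/7)
n(21) + D(15, O(-2, -4)) = -5 - 15/7 = -50/7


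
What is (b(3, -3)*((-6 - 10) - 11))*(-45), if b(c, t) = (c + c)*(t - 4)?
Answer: -51030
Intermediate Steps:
b(c, t) = 2*c*(-4 + t) (b(c, t) = (2*c)*(-4 + t) = 2*c*(-4 + t))
(b(3, -3)*((-6 - 10) - 11))*(-45) = ((2*3*(-4 - 3))*((-6 - 10) - 11))*(-45) = ((2*3*(-7))*(-16 - 11))*(-45) = -42*(-27)*(-45) = 1134*(-45) = -51030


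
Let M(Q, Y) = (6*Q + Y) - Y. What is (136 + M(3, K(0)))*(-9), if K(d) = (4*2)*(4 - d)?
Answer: -1386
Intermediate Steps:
K(d) = 32 - 8*d (K(d) = 8*(4 - d) = 32 - 8*d)
M(Q, Y) = 6*Q (M(Q, Y) = (Y + 6*Q) - Y = 6*Q)
(136 + M(3, K(0)))*(-9) = (136 + 6*3)*(-9) = (136 + 18)*(-9) = 154*(-9) = -1386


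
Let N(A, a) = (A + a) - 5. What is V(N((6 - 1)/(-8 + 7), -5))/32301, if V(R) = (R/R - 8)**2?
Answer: 49/32301 ≈ 0.0015170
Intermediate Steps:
N(A, a) = -5 + A + a
V(R) = 49 (V(R) = (1 - 8)**2 = (-7)**2 = 49)
V(N((6 - 1)/(-8 + 7), -5))/32301 = 49/32301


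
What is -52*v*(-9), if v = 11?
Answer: 5148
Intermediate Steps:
-52*v*(-9) = -52*11*(-9) = -572*(-9) = 5148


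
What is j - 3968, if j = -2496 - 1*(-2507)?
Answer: -3957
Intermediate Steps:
j = 11 (j = -2496 + 2507 = 11)
j - 3968 = 11 - 3968 = -3957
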